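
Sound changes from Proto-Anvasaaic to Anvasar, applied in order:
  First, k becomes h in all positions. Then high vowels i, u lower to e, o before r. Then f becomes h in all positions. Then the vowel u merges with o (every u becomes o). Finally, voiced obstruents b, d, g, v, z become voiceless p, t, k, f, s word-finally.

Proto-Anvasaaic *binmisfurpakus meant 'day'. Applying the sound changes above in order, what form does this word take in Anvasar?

binmishorpahos

Anvasar: *binmisfurpakus > binmisfurpahus > binmisforpahus > binmishorpahus > binmishorpahos  (by unconditioned shift, pre-rhotic lowering, unconditioned shift, vowel merger)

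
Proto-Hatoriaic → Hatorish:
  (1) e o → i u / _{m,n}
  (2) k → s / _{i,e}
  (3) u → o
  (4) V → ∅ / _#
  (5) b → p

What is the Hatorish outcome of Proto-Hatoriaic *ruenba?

Hatorish: *ruenba
  ruenba → ruinba   [pre-nasal raising]
  ruinba (rule 2 does not apply)
  ruinba → roinba   [vowel merger]
  roinba → roinb   [apocope]
  roinb → roinp   [unconditioned shift]
  giving Hatorish roinp.

roinp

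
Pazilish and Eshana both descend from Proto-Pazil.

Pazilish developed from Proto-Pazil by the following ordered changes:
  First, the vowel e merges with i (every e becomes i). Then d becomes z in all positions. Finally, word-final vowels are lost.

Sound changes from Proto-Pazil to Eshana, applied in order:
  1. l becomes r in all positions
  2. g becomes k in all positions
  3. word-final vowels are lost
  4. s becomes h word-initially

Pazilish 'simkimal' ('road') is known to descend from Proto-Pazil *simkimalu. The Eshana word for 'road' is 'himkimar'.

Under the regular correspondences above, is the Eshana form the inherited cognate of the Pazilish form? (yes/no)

yes

Derive the expected Eshana reflex of *simkimalu:
Eshana: start from *simkimalu.
  rule 1 (unconditioned shift): simkimalu → simkimaru
  rule 2: no change — simkimaru
  rule 3 (apocope): simkimaru → simkimar
  rule 4 (debuccalisation): simkimar → himkimar
  ⇒ Eshana himkimar
Eshana 'himkimar' matches the regular reflex exactly, so the pair is cognate.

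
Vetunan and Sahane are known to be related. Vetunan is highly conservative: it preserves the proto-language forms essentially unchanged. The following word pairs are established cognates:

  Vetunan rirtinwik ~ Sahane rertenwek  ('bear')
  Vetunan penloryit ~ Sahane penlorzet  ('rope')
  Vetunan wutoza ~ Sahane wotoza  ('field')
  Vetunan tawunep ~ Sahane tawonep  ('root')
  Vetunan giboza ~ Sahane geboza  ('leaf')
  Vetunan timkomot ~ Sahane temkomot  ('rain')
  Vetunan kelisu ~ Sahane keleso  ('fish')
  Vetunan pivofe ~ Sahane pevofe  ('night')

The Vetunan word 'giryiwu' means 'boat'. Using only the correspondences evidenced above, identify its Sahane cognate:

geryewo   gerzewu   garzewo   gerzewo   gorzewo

rirtinwik ~ rertenwek — Vetunan i corresponds to Sahane e after a consonant, before r.
penloryit ~ penlorzet — Vetunan y corresponds to Sahane z after a consonant, before a front vowel.
rirtinwik ~ rertenwek, penloryit ~ penlorzet — Vetunan i corresponds to Sahane e after a consonant, before a consonant other than r, m, n, p, b, f, v.
kelisu ~ keleso — Vetunan u corresponds to Sahane o word-finally.
Applying these to Vetunan 'giryiwu':
  giryiwu → geryiwu   (i→e after a consonant, before r)
  geryiwu → gerziwu   (y→z after a consonant, before a front vowel)
  gerziwu → gerzewu   (i→e after a consonant, before a consonant other than r, m, n, p, b, f, v)
  gerzewu → gerzewo   (u→o word-finally)
So the Sahane cognate is 'gerzewo'.

gerzewo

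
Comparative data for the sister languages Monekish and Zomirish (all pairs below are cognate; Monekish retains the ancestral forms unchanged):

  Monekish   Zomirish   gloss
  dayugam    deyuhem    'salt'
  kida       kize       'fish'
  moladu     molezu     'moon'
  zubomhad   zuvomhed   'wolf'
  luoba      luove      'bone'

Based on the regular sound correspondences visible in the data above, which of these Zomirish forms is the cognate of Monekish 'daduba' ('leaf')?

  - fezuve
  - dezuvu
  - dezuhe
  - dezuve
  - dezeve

dayugam ~ deyuhem, moladu ~ molezu — Monekish a corresponds to Zomirish e after a consonant, before a consonant other than r, m, n, p, b, f, v.
moladu ~ molezu — Monekish d corresponds to Zomirish z between vowels (before a back vowel).
luoba ~ luove — Monekish b corresponds to Zomirish v between vowels (before a back vowel).
kida ~ kize, luoba ~ luove — Monekish a corresponds to Zomirish e word-finally.
Applying these to Monekish 'daduba':
  daduba → deduba   (a→e after a consonant, before a consonant other than r, m, n, p, b, f, v)
  deduba → dezuba   (d→z between vowels (before a back vowel))
  dezuba → dezuva   (b→v between vowels (before a back vowel))
  dezuva → dezuve   (a→e word-finally)
So the Zomirish cognate is 'dezuve'.

dezuve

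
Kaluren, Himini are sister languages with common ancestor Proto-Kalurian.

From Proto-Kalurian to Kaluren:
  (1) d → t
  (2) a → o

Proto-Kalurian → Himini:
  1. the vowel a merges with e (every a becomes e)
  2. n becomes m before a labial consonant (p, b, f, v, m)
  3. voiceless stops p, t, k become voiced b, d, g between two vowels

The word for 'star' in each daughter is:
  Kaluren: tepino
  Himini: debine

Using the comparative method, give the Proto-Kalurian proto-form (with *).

Position 6: Kaluren has o, Himini has e. Taking the neighbouring segments as reconstructed: Kaluren o could go back to *a or *o; Himini e could go back to *a or *e — the one source consistent with every daughter is *a.
Position 3: Kaluren has p, Himini has b. Kaluren preserves p here (none of its changes turn any other segment into p), so the proto-segment is *p.
Position 1: Kaluren has t, Himini has d. Taking the neighbouring segments as reconstructed: Kaluren t could go back to *t or *d; Himini d can only go back to *d — the one source consistent with every daughter is *d.
This points to *depina. Verify forward in each daughter:
Kaluren: start from *depina.
  rule 1 (unconditioned shift): depina → tepina
  rule 2 (vowel merger): tepina → tepino
  ⇒ Kaluren tepino
Himini: start from *depina.
  rule 1 (vowel merger): depina → depine
  rule 2: no change — depine
  rule 3 (intervocalic voicing): depine → debine
  ⇒ Himini debine
*depina is the unique common source.

*depina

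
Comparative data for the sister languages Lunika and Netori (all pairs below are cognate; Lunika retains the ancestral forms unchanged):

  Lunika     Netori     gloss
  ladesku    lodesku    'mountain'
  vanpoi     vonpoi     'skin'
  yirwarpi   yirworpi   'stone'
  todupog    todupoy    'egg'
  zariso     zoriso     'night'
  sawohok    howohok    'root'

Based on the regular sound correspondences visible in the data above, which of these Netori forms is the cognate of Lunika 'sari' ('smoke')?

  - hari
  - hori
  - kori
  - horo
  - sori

sawohok ~ howohok — Lunika s corresponds to Netori h word-initially before a back vowel.
yirwarpi ~ yirworpi, zariso ~ zoriso — Lunika a corresponds to Netori o after a consonant, before r.
Applying these to Lunika 'sari':
  sari → hari   (s→h word-initially before a back vowel)
  hari → hori   (a→o after a consonant, before r)
So the Netori cognate is 'hori'.

hori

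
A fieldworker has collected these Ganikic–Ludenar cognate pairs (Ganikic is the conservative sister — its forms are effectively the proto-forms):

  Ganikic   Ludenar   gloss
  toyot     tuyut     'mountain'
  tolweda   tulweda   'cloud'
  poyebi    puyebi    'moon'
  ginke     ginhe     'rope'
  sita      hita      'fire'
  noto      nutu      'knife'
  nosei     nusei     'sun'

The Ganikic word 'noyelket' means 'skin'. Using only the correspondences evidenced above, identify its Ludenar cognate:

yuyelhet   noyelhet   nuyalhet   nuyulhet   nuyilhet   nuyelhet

nuyelhet

toyot ~ tuyut, tolweda ~ tulweda — Ganikic o corresponds to Ludenar u after a consonant, before a consonant other than r, m, n, p, b, f, v.
ginke ~ ginhe — Ganikic k corresponds to Ludenar h after a consonant, before a front vowel.
Applying these to Ganikic 'noyelket':
  noyelket → nuyelket   (o→u after a consonant, before a consonant other than r, m, n, p, b, f, v)
  nuyelket → nuyelhet   (k→h after a consonant, before a front vowel)
So the Ludenar cognate is 'nuyelhet'.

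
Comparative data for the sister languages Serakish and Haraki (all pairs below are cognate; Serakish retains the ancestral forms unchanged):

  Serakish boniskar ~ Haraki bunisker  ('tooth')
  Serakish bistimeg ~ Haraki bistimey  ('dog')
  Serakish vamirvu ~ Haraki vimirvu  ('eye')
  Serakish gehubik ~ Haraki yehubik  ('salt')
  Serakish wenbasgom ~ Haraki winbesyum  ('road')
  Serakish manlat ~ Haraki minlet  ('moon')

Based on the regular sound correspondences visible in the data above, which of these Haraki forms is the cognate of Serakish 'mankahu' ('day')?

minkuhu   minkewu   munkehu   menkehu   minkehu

minkehu

manlat ~ minlet — Serakish a corresponds to Haraki i after a consonant, before a nasal.
wenbasgom ~ winbesyum, manlat ~ minlet — Serakish a corresponds to Haraki e after a consonant, before a consonant other than r, m, n, p, b, f, v.
Applying these to Serakish 'mankahu':
  mankahu → minkahu   (a→i after a consonant, before a nasal)
  minkahu → minkehu   (a→e after a consonant, before a consonant other than r, m, n, p, b, f, v)
So the Haraki cognate is 'minkehu'.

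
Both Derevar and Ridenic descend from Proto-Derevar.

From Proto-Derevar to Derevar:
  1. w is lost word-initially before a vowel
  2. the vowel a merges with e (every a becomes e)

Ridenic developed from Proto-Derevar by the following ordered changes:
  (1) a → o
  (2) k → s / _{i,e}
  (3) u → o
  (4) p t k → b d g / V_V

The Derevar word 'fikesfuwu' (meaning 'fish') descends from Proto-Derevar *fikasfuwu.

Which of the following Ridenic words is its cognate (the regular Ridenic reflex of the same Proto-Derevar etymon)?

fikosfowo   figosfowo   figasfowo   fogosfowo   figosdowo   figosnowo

Ridenic: *fikasfuwu > fikosfuwu > fikosfowo > figosfowo  (by vowel merger, vowel merger, intervocalic voicing)
Among the options, 'figosfowo' alone shows every Ridenic change applied in order.

figosfowo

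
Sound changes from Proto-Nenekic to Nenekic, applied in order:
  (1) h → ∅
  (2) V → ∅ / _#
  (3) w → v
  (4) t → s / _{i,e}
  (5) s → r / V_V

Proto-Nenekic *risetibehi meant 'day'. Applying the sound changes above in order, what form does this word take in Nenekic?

Nenekic: *risetibehi
  risetibehi → risetibei   [h-loss]
  risetibei → risetibe   [apocope]
  risetibe (rule 3 does not apply)
  risetibe → risesibe   [palatalisation]
  risesibe → rireribe   [rhotacism]
  giving Nenekic rireribe.

rireribe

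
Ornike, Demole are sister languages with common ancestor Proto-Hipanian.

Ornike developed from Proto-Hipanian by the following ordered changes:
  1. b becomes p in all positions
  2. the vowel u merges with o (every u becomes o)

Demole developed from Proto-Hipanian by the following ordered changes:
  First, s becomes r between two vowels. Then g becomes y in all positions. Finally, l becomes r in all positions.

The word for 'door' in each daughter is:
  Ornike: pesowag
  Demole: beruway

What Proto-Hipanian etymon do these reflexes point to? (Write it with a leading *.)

Position 7: Ornike has g, Demole has y. Ornike preserves g here (none of its changes turn any other segment into g), so the proto-segment is *g.
Position 1: Ornike has p, Demole has b. Demole preserves b here (none of its changes turn any other segment into b), so the proto-segment is *b.
Position 3: Ornike has s, Demole has r. Ornike preserves s here (none of its changes turn any other segment into s), so the proto-segment is *s.
This points to *besuwag. Verify forward in each daughter:
Ornike: start from *besuwag.
  rule 1 (unconditioned shift): besuwag → pesuwag
  rule 2 (vowel merger): pesuwag → pesowag
  ⇒ Ornike pesowag
Demole: *besuwag
  besuwag → beruwag   [rhotacism]
  beruwag → beruway   [unconditioned shift]
  beruway (rule 3 does not apply)
  giving Demole beruway.
*besuwag is the unique common source.

*besuwag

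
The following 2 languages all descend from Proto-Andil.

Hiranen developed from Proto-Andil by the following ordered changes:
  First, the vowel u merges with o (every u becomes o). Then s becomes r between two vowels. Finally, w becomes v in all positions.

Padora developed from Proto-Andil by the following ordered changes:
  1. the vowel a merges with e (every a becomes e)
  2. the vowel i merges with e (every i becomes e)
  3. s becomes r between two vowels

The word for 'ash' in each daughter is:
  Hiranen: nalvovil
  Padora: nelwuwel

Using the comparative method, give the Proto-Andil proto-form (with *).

Position 5: Hiranen has o, Padora has u. Padora preserves u here (none of its changes turn any other segment into u), so the proto-segment is *u.
Position 2: Hiranen has a, Padora has e. Hiranen preserves a here (none of its changes turn any other segment into a), so the proto-segment is *a.
Position 6: Hiranen has v, Padora has w. Padora preserves w here (none of its changes turn any other segment into w), so the proto-segment is *w.
Verify the candidate proto-form against each daughter:
Hiranen: start from *nalwuwil.
  rule 1 (vowel merger): nalwuwil → nalwowil
  rule 2: no change — nalwowil
  rule 3 (unconditioned shift): nalwowil → nalvovil
  ⇒ Hiranen nalvovil
Padora: *nalwuwil > nelwuwil > nelwuwel  (by vowel merger, vowel merger)
No other proto-form is consistent with every reflex, so the reconstruction is *nalwuwil.

*nalwuwil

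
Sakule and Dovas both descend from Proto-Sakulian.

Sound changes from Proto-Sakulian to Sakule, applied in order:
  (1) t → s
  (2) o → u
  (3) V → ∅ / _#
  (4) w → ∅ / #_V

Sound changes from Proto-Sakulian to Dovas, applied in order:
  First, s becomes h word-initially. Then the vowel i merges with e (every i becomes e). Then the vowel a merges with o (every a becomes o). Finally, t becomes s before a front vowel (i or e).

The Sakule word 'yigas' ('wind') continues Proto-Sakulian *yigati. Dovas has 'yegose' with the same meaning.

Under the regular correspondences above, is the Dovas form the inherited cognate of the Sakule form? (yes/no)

yes

Derive the expected Dovas reflex of *yigati:
Dovas: *yigati
  yigati (rule 1 does not apply)
  yigati → yegate   [vowel merger]
  yegate → yegote   [vowel merger]
  yegote → yegose   [palatalisation]
  giving Dovas yegose.
Dovas 'yegose' matches the regular reflex exactly, so the pair is cognate.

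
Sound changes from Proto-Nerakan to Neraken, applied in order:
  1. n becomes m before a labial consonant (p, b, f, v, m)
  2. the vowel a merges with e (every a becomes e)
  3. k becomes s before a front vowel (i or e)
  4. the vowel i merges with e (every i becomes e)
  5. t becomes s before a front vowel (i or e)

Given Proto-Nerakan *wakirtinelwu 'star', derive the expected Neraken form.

Neraken: *wakirtinelwu > wekirtinelwu > wesirtinelwu > wesertenelwu > wesersenelwu  (by vowel merger, palatalisation, vowel merger, palatalisation)

wesersenelwu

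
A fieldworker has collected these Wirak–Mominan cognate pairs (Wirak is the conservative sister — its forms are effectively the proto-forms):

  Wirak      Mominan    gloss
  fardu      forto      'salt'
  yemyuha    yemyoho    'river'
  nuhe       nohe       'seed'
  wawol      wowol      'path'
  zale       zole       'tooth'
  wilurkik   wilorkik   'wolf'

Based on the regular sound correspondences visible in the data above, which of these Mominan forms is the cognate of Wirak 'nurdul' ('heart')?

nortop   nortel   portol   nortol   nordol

wilurkik ~ wilorkik — Wirak u corresponds to Mominan o after a consonant, before r.
fardu ~ forto — Wirak d corresponds to Mominan t after a consonant, before a back vowel.
yemyuha ~ yemyoho, nuhe ~ nohe — Wirak u corresponds to Mominan o after a consonant, before a consonant other than r, m, n, p, b, f, v.
Applying these to Wirak 'nurdul':
  nurdul → nordul   (u→o after a consonant, before r)
  nordul → nortul   (d→t after a consonant, before a back vowel)
  nortul → nortol   (u→o after a consonant, before a consonant other than r, m, n, p, b, f, v)
So the Mominan cognate is 'nortol'.

nortol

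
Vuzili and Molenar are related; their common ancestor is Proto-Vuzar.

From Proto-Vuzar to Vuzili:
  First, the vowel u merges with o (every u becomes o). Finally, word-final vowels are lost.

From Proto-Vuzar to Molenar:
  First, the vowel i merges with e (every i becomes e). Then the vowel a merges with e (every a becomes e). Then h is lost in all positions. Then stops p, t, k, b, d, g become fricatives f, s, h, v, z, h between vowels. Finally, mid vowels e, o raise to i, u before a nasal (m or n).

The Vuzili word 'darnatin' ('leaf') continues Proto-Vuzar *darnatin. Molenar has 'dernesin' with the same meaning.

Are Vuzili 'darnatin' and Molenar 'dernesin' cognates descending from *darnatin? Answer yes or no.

Derive the expected Molenar reflex of *darnatin:
Molenar: *darnatin
  darnatin → darnaten   [vowel merger]
  darnaten → derneten   [vowel merger]
  derneten (rule 3 does not apply)
  derneten → dernesen   [intervocalic lenition]
  dernesen → dernesin   [pre-nasal raising]
  giving Molenar dernesin.
Molenar 'dernesin' matches the regular reflex exactly, so the pair is cognate.

yes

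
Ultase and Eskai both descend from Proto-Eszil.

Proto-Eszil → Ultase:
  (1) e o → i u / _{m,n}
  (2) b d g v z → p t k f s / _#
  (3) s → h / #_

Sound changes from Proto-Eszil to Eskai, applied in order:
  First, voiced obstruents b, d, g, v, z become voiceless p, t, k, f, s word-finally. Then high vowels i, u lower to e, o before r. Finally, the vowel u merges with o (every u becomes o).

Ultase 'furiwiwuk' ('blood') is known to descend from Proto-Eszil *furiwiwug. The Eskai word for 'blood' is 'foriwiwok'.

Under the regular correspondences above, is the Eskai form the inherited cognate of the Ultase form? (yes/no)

yes

Derive the expected Eskai reflex of *furiwiwug:
Eskai: *furiwiwug > furiwiwuk > foriwiwuk > foriwiwok  (by final devoicing, pre-rhotic lowering, vowel merger)
Eskai 'foriwiwok' matches the regular reflex exactly, so the pair is cognate.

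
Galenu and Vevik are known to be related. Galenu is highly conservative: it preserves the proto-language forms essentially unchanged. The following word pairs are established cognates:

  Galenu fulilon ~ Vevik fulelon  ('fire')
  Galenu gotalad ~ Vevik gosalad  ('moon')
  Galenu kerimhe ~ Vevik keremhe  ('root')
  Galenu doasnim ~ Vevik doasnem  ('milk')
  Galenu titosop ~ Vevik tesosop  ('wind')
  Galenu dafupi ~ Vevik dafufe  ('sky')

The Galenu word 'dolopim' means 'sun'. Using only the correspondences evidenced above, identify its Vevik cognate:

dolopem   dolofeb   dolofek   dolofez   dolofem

dafupi ~ dafufe — Galenu p corresponds to Vevik f between vowels (before a front vowel).
kerimhe ~ keremhe, doasnim ~ doasnem — Galenu i corresponds to Vevik e after a consonant, before a nasal.
Applying these to Galenu 'dolopim':
  dolopim → dolofim   (p→f between vowels (before a front vowel))
  dolofim → dolofem   (i→e after a consonant, before a nasal)
So the Vevik cognate is 'dolofem'.

dolofem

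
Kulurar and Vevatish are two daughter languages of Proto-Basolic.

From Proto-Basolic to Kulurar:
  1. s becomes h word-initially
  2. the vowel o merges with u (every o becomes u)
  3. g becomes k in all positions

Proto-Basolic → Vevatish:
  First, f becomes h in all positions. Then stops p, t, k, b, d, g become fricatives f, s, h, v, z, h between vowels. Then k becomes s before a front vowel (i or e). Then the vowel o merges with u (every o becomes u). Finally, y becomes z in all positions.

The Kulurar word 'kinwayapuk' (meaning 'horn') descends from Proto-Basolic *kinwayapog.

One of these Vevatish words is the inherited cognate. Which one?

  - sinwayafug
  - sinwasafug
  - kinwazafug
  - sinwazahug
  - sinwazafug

Vevatish: start from *kinwayapog.
  rule 1: no change — kinwayapog
  rule 2 (intervocalic lenition): kinwayapog → kinwayafog
  rule 3 (palatalisation): kinwayafog → sinwayafog
  rule 4 (vowel merger): sinwayafog → sinwayafug
  rule 5 (unconditioned shift): sinwayafug → sinwazafug
  ⇒ Vevatish sinwazafug
The other candidates each miss or misapply at least one Vevatish change.

sinwazafug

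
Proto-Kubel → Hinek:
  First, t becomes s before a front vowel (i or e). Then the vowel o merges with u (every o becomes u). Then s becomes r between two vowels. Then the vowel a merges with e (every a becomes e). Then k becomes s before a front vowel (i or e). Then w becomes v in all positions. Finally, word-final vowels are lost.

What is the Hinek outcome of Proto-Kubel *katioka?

serius

Hinek: start from *katioka.
  rule 1 (palatalisation): katioka → kasioka
  rule 2 (vowel merger): kasioka → kasiuka
  rule 3 (rhotacism): kasiuka → kariuka
  rule 4 (vowel merger): kariuka → keriuke
  rule 5 (palatalisation): keriuke → seriuse
  rule 6: no change — seriuse
  rule 7 (apocope): seriuse → serius
  ⇒ Hinek serius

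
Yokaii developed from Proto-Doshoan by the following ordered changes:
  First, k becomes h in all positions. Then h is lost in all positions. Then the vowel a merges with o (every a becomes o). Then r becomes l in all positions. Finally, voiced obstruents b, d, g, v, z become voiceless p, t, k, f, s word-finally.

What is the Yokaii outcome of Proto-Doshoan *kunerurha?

unelulo

Yokaii: start from *kunerurha.
  rule 1 (unconditioned shift): kunerurha → hunerurha
  rule 2 (h-loss): hunerurha → unerura
  rule 3 (vowel merger): unerura → uneruro
  rule 4 (unconditioned shift): uneruro → unelulo
  rule 5: no change — unelulo
  ⇒ Yokaii unelulo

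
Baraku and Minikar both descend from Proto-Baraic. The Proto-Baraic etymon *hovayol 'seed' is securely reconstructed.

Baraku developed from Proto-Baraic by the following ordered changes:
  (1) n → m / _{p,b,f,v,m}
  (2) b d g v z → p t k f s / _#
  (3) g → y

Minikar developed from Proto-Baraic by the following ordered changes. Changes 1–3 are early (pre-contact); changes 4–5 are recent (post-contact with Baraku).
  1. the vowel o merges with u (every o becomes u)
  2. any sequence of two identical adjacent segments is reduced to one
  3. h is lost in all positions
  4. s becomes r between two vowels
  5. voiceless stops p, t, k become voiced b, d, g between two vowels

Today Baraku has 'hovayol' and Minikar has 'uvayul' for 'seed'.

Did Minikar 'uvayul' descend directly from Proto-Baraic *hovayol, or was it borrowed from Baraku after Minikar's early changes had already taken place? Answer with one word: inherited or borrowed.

If inherited, *hovayol would pass through all of Minikar's changes:
Minikar: *hovayol
  hovayol → huvayul   [vowel merger]
  huvayul (rule 2 does not apply)
  huvayul → uvayul   [h-loss]
  uvayul (rule 4 does not apply)
  uvayul (rule 5 does not apply)
  giving Minikar uvayul.
If borrowed from Baraku 'hovayol' after the early changes, it would undergo only the recent ones:
  rule 4 (rhotacism): no change (hovayol)
  rule 5 (intervocalic voicing): no change (hovayol)
  ⇒ as a loan: hovayol
Minikar 'uvayul' matches the inherited outcome exactly, so it is an inherited cognate, not a loan.

inherited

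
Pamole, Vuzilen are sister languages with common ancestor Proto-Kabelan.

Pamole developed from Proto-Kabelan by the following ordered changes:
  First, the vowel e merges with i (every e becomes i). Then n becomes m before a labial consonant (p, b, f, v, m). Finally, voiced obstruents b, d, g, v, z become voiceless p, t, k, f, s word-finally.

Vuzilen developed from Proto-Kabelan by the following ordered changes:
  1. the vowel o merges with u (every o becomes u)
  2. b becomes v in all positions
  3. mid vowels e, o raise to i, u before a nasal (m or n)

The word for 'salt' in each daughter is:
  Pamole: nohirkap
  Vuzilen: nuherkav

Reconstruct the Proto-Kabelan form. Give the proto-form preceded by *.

Position 8: Pamole has p, Vuzilen has v. Taking the neighbouring segments as reconstructed: Pamole p could go back to *p or *b; Vuzilen v could go back to *b or *v — the one source consistent with every daughter is *b.
Position 4: Pamole has i, Vuzilen has e. Vuzilen preserves e here (none of its changes turn any other segment into e), so the proto-segment is *e.
This points to *noherkab. Verify forward in each daughter:
Pamole: *noherkab > nohirkab > nohirkap  (by vowel merger, final devoicing)
Vuzilen: *noherkab > nuherkab > nuherkav  (by vowel merger, unconditioned shift)
No other proto-form is consistent with every reflex, so the reconstruction is *noherkab.

*noherkab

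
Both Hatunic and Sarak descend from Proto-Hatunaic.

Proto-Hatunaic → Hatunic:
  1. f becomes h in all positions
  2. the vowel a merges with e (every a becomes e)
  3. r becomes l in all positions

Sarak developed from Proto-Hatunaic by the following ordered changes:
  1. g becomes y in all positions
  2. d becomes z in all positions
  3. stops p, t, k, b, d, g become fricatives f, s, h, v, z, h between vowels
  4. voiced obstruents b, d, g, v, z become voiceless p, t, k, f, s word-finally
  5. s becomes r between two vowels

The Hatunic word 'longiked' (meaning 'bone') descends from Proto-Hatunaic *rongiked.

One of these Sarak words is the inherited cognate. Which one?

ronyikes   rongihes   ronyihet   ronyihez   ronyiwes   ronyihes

ronyihes

Sarak: start from *rongiked.
  rule 1 (unconditioned shift): rongiked → ronyiked
  rule 2 (unconditioned shift): ronyiked → ronyikez
  rule 3 (intervocalic lenition): ronyikez → ronyihez
  rule 4 (final devoicing): ronyihez → ronyihes
  rule 5: no change — ronyihes
  ⇒ Sarak ronyihes
The other candidates each miss or misapply at least one Sarak change.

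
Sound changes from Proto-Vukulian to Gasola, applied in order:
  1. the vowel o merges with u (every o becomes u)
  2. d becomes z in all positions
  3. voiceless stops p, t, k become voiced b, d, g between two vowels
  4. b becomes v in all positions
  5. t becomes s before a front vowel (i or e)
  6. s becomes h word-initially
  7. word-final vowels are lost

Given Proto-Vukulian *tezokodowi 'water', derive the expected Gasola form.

Gasola: *tezokodowi > tezukuduwi > tezukuzuwi > tezuguzuwi > sezuguzuwi > hezuguzuwi > hezuguzuw  (by vowel merger, unconditioned shift, intervocalic voicing, palatalisation, debuccalisation, apocope)

hezuguzuw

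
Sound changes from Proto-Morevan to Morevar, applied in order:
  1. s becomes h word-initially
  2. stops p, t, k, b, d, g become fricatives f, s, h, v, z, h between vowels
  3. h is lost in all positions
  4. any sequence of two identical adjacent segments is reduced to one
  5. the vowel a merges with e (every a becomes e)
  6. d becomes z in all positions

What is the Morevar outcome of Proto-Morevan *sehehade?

eeze

Morevar: *sehehade > hehehade > hehehaze > eeaze > eaze > eeze  (by debuccalisation, intervocalic lenition, h-loss, degemination, vowel merger)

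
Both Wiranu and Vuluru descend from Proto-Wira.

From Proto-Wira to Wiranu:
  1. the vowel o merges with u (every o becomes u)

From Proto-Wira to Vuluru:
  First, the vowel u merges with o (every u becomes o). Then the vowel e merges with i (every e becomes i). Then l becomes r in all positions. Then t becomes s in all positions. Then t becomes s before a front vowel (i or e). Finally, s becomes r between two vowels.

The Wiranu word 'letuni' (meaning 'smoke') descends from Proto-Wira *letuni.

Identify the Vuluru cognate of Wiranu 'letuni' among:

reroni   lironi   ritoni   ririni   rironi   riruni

rironi

Vuluru: *letuni
  letuni → letoni   [vowel merger]
  letoni → litoni   [vowel merger]
  litoni → ritoni   [unconditioned shift]
  ritoni → risoni   [unconditioned shift]
  risoni (rule 5 does not apply)
  risoni → rironi   [rhotacism]
  giving Vuluru rironi.
Only 'rironi' matches the regular Vuluru development of *letuni.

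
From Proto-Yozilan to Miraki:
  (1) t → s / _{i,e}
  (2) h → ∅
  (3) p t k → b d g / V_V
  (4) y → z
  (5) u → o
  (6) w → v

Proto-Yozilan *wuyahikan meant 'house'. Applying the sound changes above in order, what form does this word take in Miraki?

Miraki: *wuyahikan
  wuyahikan (rule 1 does not apply)
  wuyahikan → wuyaikan   [h-loss]
  wuyaikan → wuyaigan   [intervocalic voicing]
  wuyaigan → wuzaigan   [unconditioned shift]
  wuzaigan → wozaigan   [vowel merger]
  wozaigan → vozaigan   [unconditioned shift]
  giving Miraki vozaigan.

vozaigan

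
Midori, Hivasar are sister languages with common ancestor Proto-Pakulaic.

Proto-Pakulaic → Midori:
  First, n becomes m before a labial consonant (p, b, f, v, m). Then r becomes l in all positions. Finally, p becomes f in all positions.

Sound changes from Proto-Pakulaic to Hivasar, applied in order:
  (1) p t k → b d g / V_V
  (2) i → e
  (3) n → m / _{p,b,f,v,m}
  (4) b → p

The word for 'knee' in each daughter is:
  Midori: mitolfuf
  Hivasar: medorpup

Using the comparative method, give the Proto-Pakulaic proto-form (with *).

Position 6: Midori has f, Hivasar has p. Taking the neighbouring segments as reconstructed: Midori f could go back to *p or *f; Hivasar p could go back to *p or *b — the one source consistent with every daughter is *p.
Position 2: Midori has i, Hivasar has e. Midori preserves i here (none of its changes turn any other segment into i), so the proto-segment is *i.
Position 3: Midori has t, Hivasar has d. Midori preserves t here (none of its changes turn any other segment into t), so the proto-segment is *t.
Continuing position by position gives *mitorpup; check it forward:
Midori: start from *mitorpup.
  rule 1: no change — mitorpup
  rule 2 (unconditioned shift): mitorpup → mitolpup
  rule 3 (unconditioned shift): mitolpup → mitolfuf
  ⇒ Midori mitolfuf
Hivasar: *mitorpup > midorpup > medorpup  (by intervocalic voicing, vowel merger)
*mitorpup is the unique common source.

*mitorpup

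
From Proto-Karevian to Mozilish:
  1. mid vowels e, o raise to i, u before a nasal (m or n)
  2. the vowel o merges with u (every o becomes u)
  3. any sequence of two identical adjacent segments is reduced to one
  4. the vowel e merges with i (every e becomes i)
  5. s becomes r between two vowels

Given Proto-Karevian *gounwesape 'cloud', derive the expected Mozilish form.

gunwirapi

Mozilish: *gounwesape
  gounwesape (rule 1 does not apply)
  gounwesape → guunwesape   [vowel merger]
  guunwesape → gunwesape   [degemination]
  gunwesape → gunwisapi   [vowel merger]
  gunwisapi → gunwirapi   [rhotacism]
  giving Mozilish gunwirapi.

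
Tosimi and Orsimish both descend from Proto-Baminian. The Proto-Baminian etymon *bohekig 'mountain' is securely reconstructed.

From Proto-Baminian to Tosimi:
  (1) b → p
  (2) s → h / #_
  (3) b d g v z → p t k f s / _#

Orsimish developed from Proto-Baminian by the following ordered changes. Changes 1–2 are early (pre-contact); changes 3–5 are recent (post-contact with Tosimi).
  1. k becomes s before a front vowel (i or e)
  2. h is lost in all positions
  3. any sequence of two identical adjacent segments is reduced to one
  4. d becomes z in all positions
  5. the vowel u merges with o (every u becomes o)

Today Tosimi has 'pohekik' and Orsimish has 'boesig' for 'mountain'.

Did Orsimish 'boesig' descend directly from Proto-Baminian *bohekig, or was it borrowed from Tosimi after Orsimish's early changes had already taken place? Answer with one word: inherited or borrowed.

inherited

If inherited, *bohekig would pass through all of Orsimish's changes:
Orsimish: *bohekig
  bohekig → bohesig   [palatalisation]
  bohesig → boesig   [h-loss]
  boesig (rule 3 does not apply)
  boesig (rule 4 does not apply)
  boesig (rule 5 does not apply)
  giving Orsimish boesig.
If borrowed from Tosimi 'pohekik' after the early changes, it would undergo only the recent ones:
  rule 3 (degemination): no change (pohekik)
  rule 4 (unconditioned shift): no change (pohekik)
  rule 5 (vowel merger): no change (pohekik)
  ⇒ as a loan: pohekik
Orsimish 'boesig' matches the inherited outcome exactly, so it is an inherited cognate, not a loan.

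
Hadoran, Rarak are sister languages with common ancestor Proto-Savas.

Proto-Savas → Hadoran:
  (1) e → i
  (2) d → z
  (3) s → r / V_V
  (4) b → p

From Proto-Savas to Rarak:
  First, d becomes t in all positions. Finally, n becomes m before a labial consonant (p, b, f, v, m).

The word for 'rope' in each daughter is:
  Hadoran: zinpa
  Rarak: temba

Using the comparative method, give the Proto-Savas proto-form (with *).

*denba

Position 3: Hadoran has n, Rarak has m. Hadoran preserves n here (none of its changes turn any other segment into n), so the proto-segment is *n.
Position 1: Hadoran has z, Rarak has t. Taking the neighbouring segments as reconstructed: Hadoran z could go back to *d or *z; Rarak t could go back to *t or *d — the one source consistent with every daughter is *d.
Position 2: Hadoran has i, Rarak has e. Rarak preserves e here (none of its changes turn any other segment into e), so the proto-segment is *e.
Continuing position by position gives *denba; check it forward:
Hadoran: *denba > dinba > zinba > zinpa  (by vowel merger, unconditioned shift, unconditioned shift)
Rarak: start from *denba.
  rule 1 (unconditioned shift): denba → tenba
  rule 2 (nasal place assimilation): tenba → temba
  ⇒ Rarak temba
*denba is the unique common source.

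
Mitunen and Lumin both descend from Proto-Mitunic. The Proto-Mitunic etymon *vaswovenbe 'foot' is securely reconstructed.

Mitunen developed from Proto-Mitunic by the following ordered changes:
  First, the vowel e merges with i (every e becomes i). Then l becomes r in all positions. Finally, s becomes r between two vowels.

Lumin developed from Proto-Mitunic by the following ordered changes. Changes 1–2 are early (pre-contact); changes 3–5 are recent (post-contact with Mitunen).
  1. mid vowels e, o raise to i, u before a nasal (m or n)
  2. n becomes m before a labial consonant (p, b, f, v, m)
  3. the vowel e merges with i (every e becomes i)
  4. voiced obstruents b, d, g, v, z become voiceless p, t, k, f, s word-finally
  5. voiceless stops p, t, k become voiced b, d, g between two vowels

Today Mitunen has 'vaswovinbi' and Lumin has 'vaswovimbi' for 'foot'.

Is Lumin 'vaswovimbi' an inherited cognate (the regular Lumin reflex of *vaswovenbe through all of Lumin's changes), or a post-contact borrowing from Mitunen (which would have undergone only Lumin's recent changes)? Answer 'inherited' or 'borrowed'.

inherited

If inherited, *vaswovenbe would pass through all of Lumin's changes:
Lumin: start from *vaswovenbe.
  rule 1 (pre-nasal raising): vaswovenbe → vaswovinbe
  rule 2 (nasal place assimilation): vaswovinbe → vaswovimbe
  rule 3 (vowel merger): vaswovimbe → vaswovimbi
  rule 4: no change — vaswovimbi
  rule 5: no change — vaswovimbi
  ⇒ Lumin vaswovimbi
If borrowed from Mitunen 'vaswovinbi' after the early changes, it would undergo only the recent ones:
  rule 3 (vowel merger): no change (vaswovinbi)
  rule 4 (final devoicing): no change (vaswovinbi)
  rule 5 (intervocalic voicing): no change (vaswovinbi)
  ⇒ as a loan: vaswovinbi
Lumin 'vaswovimbi' matches the inherited outcome exactly, so it is an inherited cognate, not a loan.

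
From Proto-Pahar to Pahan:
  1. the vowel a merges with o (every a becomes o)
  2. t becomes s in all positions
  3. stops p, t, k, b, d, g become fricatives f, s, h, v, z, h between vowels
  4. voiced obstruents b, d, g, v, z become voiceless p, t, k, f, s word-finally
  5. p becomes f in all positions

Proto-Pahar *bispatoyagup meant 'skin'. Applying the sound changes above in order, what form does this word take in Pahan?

bisfosoyohuf

Pahan: *bispatoyagup
  bispatoyagup → bispotoyogup   [vowel merger]
  bispotoyogup → bisposoyogup   [unconditioned shift]
  bisposoyogup → bisposoyohup   [intervocalic lenition]
  bisposoyohup (rule 4 does not apply)
  bisposoyohup → bisfosoyohuf   [unconditioned shift]
  giving Pahan bisfosoyohuf.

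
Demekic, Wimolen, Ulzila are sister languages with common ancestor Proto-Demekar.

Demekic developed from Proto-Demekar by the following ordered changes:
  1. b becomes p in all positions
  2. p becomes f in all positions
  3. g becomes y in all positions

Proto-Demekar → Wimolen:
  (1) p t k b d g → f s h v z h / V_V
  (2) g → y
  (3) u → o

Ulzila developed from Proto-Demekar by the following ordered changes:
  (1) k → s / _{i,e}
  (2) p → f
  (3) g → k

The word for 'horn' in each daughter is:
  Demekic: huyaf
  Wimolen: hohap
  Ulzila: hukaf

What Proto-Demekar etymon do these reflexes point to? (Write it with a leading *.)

Position 5: Demekic has f, Wimolen has p, Ulzila has f. Wimolen preserves p here (none of its changes turn any other segment into p), so the proto-segment is *p.
Position 2: Demekic has u, Wimolen has o, Ulzila has u. Demekic preserves u here (none of its changes turn any other segment into u), so the proto-segment is *u.
Continuing position by position gives *hugap; check it forward:
Demekic: *hugap > hugaf > huyaf  (by unconditioned shift, unconditioned shift)
Wimolen: *hugap > huhap > hohap  (by intervocalic lenition, vowel merger)
Ulzila: *hugap
  hugap (rule 1 does not apply)
  hugap → hugaf   [unconditioned shift]
  hugaf → hukaf   [unconditioned shift]
  giving Ulzila hukaf.
Only *hugap yields all of Demekic huyaf, Wimolen hohap, Ulzila hukaf.

*hugap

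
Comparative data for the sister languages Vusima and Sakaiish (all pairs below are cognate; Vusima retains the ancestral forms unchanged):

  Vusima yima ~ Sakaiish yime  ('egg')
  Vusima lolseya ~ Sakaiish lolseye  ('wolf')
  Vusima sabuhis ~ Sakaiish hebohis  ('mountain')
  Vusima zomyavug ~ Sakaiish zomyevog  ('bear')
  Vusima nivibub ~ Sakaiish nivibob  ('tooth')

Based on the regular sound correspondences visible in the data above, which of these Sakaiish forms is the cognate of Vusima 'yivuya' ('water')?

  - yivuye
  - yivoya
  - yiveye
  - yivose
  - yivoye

sabuhis ~ hebohis, zomyavug ~ zomyevog — Vusima u corresponds to Sakaiish o after a consonant, before a consonant other than r, m, n, p, b, f, v.
yima ~ yime, lolseya ~ lolseye — Vusima a corresponds to Sakaiish e word-finally.
Applying these to Vusima 'yivuya':
  yivuya → yivoya   (u→o after a consonant, before a consonant other than r, m, n, p, b, f, v)
  yivoya → yivoye   (a→e word-finally)
So the Sakaiish cognate is 'yivoye'.

yivoye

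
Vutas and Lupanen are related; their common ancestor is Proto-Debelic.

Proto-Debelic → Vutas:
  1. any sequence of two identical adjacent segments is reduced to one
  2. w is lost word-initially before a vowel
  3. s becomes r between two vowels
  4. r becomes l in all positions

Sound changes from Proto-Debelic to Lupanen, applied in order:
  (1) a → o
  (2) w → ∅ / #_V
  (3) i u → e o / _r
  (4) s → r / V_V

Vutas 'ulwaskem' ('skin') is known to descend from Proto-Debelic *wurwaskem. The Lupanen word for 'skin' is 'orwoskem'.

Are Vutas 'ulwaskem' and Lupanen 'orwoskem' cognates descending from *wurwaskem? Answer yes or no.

Derive the expected Lupanen reflex of *wurwaskem:
Lupanen: *wurwaskem > wurwoskem > urwoskem > orwoskem  (by vowel merger, glide loss, pre-rhotic lowering)
Lupanen 'orwoskem' matches the regular reflex exactly, so the pair is cognate.

yes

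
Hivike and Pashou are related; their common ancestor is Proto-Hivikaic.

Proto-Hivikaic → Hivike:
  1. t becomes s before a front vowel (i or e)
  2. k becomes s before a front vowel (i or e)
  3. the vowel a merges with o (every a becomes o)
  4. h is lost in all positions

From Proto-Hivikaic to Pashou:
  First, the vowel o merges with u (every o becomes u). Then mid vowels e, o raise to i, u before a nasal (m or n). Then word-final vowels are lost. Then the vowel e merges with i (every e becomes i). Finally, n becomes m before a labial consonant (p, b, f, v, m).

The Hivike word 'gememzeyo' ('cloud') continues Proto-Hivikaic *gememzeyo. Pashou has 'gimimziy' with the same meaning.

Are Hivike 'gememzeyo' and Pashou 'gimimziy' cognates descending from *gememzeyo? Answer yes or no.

yes

Derive the expected Pashou reflex of *gememzeyo:
Pashou: *gememzeyo > gememzeyu > gimimzeyu > gimimzey > gimimziy  (by vowel merger, pre-nasal raising, apocope, vowel merger)
Pashou 'gimimziy' matches the regular reflex exactly, so the pair is cognate.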